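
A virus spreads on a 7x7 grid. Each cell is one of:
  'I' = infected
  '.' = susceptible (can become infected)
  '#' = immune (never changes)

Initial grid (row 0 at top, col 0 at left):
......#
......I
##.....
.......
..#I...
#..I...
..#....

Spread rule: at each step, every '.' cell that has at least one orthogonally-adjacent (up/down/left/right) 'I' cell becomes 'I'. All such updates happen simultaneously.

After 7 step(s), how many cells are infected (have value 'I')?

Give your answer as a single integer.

Step 0 (initial): 3 infected
Step 1: +7 new -> 10 infected
Step 2: +11 new -> 21 infected
Step 3: +11 new -> 32 infected
Step 4: +6 new -> 38 infected
Step 5: +2 new -> 40 infected
Step 6: +2 new -> 42 infected
Step 7: +1 new -> 43 infected

Answer: 43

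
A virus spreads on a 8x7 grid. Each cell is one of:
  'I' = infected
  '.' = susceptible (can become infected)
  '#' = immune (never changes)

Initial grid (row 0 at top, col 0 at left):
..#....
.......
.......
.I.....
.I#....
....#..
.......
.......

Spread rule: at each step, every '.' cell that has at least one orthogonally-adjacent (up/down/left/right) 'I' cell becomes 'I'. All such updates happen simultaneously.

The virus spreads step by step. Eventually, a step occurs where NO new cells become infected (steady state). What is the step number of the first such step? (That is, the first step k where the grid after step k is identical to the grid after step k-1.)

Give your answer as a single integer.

Answer: 9

Derivation:
Step 0 (initial): 2 infected
Step 1: +5 new -> 7 infected
Step 2: +7 new -> 14 infected
Step 3: +10 new -> 24 infected
Step 4: +8 new -> 32 infected
Step 5: +7 new -> 39 infected
Step 6: +7 new -> 46 infected
Step 7: +5 new -> 51 infected
Step 8: +2 new -> 53 infected
Step 9: +0 new -> 53 infected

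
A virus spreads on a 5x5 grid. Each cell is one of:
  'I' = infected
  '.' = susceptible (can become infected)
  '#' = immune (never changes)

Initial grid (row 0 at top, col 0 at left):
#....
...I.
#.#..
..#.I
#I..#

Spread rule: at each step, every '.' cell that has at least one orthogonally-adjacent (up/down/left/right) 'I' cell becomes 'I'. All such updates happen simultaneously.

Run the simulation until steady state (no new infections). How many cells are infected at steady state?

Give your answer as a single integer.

Answer: 19

Derivation:
Step 0 (initial): 3 infected
Step 1: +8 new -> 11 infected
Step 2: +6 new -> 17 infected
Step 3: +2 new -> 19 infected
Step 4: +0 new -> 19 infected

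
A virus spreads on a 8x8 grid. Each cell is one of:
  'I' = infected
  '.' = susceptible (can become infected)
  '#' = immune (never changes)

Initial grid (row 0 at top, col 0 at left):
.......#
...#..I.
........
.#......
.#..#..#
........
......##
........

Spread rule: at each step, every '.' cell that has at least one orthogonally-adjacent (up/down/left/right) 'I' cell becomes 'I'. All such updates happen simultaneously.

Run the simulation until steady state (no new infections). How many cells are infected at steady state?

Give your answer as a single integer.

Step 0 (initial): 1 infected
Step 1: +4 new -> 5 infected
Step 2: +5 new -> 10 infected
Step 3: +5 new -> 15 infected
Step 4: +5 new -> 20 infected
Step 5: +5 new -> 25 infected
Step 6: +7 new -> 32 infected
Step 7: +7 new -> 39 infected
Step 8: +6 new -> 45 infected
Step 9: +5 new -> 50 infected
Step 10: +3 new -> 53 infected
Step 11: +2 new -> 55 infected
Step 12: +1 new -> 56 infected
Step 13: +0 new -> 56 infected

Answer: 56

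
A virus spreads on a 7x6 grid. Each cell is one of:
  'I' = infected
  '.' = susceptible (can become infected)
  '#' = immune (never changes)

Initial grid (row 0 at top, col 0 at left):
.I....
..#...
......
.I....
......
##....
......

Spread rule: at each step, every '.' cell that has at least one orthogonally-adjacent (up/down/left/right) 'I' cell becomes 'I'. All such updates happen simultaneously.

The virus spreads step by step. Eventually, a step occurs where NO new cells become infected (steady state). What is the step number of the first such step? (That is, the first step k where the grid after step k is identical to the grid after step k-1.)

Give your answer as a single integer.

Step 0 (initial): 2 infected
Step 1: +7 new -> 9 infected
Step 2: +7 new -> 16 infected
Step 3: +6 new -> 22 infected
Step 4: +7 new -> 29 infected
Step 5: +6 new -> 35 infected
Step 6: +3 new -> 38 infected
Step 7: +1 new -> 39 infected
Step 8: +0 new -> 39 infected

Answer: 8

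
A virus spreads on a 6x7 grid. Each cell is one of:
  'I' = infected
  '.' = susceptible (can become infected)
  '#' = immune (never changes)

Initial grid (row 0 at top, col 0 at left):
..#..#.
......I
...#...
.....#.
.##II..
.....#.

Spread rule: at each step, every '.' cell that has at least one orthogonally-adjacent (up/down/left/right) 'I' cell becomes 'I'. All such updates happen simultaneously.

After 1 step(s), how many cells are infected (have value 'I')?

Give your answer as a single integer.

Answer: 11

Derivation:
Step 0 (initial): 3 infected
Step 1: +8 new -> 11 infected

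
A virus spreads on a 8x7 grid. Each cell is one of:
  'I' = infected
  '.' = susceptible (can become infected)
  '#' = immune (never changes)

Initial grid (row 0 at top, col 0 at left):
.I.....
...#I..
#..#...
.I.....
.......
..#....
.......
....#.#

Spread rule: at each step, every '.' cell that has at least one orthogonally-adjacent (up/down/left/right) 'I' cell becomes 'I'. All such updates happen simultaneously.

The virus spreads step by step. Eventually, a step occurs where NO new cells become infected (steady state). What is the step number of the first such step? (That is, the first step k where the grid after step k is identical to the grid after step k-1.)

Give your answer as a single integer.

Answer: 8

Derivation:
Step 0 (initial): 3 infected
Step 1: +10 new -> 13 infected
Step 2: +12 new -> 25 infected
Step 3: +7 new -> 32 infected
Step 4: +7 new -> 39 infected
Step 5: +6 new -> 45 infected
Step 6: +3 new -> 48 infected
Step 7: +2 new -> 50 infected
Step 8: +0 new -> 50 infected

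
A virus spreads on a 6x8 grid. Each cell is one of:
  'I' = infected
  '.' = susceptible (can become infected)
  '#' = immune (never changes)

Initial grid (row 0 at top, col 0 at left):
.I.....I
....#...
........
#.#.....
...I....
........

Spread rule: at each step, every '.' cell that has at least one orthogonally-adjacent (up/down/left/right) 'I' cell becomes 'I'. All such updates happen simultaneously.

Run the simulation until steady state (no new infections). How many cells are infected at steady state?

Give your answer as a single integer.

Answer: 45

Derivation:
Step 0 (initial): 3 infected
Step 1: +9 new -> 12 infected
Step 2: +13 new -> 25 infected
Step 3: +14 new -> 39 infected
Step 4: +5 new -> 44 infected
Step 5: +1 new -> 45 infected
Step 6: +0 new -> 45 infected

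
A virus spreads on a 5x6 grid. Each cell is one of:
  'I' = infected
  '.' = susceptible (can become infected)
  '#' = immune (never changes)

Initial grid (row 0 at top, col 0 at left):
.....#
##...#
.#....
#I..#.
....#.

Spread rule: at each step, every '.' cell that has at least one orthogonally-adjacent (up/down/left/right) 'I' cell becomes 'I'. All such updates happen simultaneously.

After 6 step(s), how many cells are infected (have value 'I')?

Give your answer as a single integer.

Step 0 (initial): 1 infected
Step 1: +2 new -> 3 infected
Step 2: +4 new -> 7 infected
Step 3: +3 new -> 10 infected
Step 4: +3 new -> 13 infected
Step 5: +4 new -> 17 infected
Step 6: +3 new -> 20 infected

Answer: 20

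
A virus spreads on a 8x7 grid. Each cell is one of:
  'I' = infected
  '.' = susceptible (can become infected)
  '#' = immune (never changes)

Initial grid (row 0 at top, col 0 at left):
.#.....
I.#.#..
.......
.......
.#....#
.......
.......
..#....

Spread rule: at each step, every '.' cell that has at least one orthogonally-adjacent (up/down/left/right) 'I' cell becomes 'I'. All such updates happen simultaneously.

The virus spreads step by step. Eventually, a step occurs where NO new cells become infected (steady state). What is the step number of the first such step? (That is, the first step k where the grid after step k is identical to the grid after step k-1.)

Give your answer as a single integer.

Step 0 (initial): 1 infected
Step 1: +3 new -> 4 infected
Step 2: +2 new -> 6 infected
Step 3: +3 new -> 9 infected
Step 4: +3 new -> 12 infected
Step 5: +6 new -> 18 infected
Step 6: +7 new -> 25 infected
Step 7: +9 new -> 34 infected
Step 8: +6 new -> 40 infected
Step 9: +4 new -> 44 infected
Step 10: +3 new -> 47 infected
Step 11: +2 new -> 49 infected
Step 12: +1 new -> 50 infected
Step 13: +0 new -> 50 infected

Answer: 13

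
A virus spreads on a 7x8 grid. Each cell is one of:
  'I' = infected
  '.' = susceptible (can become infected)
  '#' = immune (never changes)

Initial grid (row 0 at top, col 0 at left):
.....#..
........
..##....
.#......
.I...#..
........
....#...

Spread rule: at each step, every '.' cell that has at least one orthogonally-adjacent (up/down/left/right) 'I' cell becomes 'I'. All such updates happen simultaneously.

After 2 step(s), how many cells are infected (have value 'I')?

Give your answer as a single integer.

Answer: 10

Derivation:
Step 0 (initial): 1 infected
Step 1: +3 new -> 4 infected
Step 2: +6 new -> 10 infected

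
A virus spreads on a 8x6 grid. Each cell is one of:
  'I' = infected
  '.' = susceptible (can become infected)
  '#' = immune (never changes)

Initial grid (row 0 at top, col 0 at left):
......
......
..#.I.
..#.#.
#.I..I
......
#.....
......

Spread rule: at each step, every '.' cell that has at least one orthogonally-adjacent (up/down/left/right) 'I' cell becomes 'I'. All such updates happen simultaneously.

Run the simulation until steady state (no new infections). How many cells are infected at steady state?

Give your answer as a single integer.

Step 0 (initial): 3 infected
Step 1: +9 new -> 12 infected
Step 2: +10 new -> 22 infected
Step 3: +11 new -> 33 infected
Step 4: +6 new -> 39 infected
Step 5: +3 new -> 42 infected
Step 6: +1 new -> 43 infected
Step 7: +0 new -> 43 infected

Answer: 43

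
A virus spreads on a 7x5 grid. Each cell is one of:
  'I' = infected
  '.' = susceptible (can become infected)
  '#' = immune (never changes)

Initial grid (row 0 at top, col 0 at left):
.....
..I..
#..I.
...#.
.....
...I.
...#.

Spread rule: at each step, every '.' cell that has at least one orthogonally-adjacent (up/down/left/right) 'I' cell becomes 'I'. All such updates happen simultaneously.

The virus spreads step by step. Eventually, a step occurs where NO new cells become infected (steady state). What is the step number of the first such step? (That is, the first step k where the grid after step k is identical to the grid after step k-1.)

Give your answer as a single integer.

Step 0 (initial): 3 infected
Step 1: +8 new -> 11 infected
Step 2: +12 new -> 23 infected
Step 3: +6 new -> 29 infected
Step 4: +3 new -> 32 infected
Step 5: +0 new -> 32 infected

Answer: 5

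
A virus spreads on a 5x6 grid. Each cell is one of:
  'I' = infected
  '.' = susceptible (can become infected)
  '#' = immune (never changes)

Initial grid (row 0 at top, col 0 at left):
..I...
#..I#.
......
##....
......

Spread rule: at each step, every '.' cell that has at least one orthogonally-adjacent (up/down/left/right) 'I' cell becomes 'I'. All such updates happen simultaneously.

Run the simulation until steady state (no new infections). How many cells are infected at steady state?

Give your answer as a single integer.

Answer: 26

Derivation:
Step 0 (initial): 2 infected
Step 1: +4 new -> 6 infected
Step 2: +6 new -> 12 infected
Step 3: +6 new -> 18 infected
Step 4: +5 new -> 23 infected
Step 5: +2 new -> 25 infected
Step 6: +1 new -> 26 infected
Step 7: +0 new -> 26 infected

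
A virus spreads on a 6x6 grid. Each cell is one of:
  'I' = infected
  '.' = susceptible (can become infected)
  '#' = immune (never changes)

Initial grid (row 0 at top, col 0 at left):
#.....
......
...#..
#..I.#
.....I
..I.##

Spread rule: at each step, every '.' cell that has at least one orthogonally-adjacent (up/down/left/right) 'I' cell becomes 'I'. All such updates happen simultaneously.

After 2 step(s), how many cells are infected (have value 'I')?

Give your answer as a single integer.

Step 0 (initial): 3 infected
Step 1: +7 new -> 10 infected
Step 2: +5 new -> 15 infected

Answer: 15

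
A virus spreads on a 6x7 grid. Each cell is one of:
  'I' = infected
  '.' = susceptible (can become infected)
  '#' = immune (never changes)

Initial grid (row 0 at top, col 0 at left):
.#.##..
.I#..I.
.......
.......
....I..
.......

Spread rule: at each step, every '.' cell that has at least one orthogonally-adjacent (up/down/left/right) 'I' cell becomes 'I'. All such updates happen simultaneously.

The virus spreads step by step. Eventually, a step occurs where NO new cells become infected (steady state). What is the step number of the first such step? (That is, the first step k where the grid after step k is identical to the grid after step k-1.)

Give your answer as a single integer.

Answer: 6

Derivation:
Step 0 (initial): 3 infected
Step 1: +10 new -> 13 infected
Step 2: +14 new -> 27 infected
Step 3: +7 new -> 34 infected
Step 4: +2 new -> 36 infected
Step 5: +1 new -> 37 infected
Step 6: +0 new -> 37 infected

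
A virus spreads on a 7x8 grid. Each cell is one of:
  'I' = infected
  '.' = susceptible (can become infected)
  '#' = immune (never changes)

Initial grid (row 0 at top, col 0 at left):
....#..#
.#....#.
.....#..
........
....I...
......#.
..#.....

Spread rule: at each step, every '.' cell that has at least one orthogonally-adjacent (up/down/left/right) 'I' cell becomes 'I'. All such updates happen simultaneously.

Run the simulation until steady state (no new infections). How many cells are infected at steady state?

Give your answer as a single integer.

Answer: 49

Derivation:
Step 0 (initial): 1 infected
Step 1: +4 new -> 5 infected
Step 2: +8 new -> 13 infected
Step 3: +9 new -> 22 infected
Step 4: +10 new -> 32 infected
Step 5: +9 new -> 41 infected
Step 6: +5 new -> 46 infected
Step 7: +2 new -> 48 infected
Step 8: +1 new -> 49 infected
Step 9: +0 new -> 49 infected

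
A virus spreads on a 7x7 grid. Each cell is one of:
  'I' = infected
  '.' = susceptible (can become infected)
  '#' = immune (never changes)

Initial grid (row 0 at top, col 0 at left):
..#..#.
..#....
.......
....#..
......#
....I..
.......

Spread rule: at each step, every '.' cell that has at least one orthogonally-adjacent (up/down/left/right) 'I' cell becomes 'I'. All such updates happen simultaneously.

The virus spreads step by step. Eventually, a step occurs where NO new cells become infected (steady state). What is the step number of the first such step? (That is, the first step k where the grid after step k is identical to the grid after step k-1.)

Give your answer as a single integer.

Step 0 (initial): 1 infected
Step 1: +4 new -> 5 infected
Step 2: +6 new -> 11 infected
Step 3: +6 new -> 17 infected
Step 4: +7 new -> 24 infected
Step 5: +8 new -> 32 infected
Step 6: +5 new -> 37 infected
Step 7: +4 new -> 41 infected
Step 8: +2 new -> 43 infected
Step 9: +1 new -> 44 infected
Step 10: +0 new -> 44 infected

Answer: 10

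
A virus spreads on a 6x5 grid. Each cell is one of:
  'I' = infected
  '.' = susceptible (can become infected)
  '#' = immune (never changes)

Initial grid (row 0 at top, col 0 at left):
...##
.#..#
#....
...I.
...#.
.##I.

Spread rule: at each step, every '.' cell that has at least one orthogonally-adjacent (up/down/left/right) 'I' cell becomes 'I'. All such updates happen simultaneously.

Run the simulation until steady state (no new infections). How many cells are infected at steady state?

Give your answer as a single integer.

Answer: 22

Derivation:
Step 0 (initial): 2 infected
Step 1: +4 new -> 6 infected
Step 2: +6 new -> 12 infected
Step 3: +4 new -> 16 infected
Step 4: +2 new -> 18 infected
Step 5: +2 new -> 20 infected
Step 6: +1 new -> 21 infected
Step 7: +1 new -> 22 infected
Step 8: +0 new -> 22 infected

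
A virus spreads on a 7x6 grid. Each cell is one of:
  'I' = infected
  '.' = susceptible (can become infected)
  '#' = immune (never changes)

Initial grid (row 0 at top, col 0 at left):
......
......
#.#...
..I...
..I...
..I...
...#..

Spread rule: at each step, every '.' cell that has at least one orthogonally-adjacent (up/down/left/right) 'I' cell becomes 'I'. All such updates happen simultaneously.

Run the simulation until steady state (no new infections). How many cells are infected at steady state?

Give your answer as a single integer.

Step 0 (initial): 3 infected
Step 1: +7 new -> 10 infected
Step 2: +9 new -> 19 infected
Step 3: +8 new -> 27 infected
Step 4: +7 new -> 34 infected
Step 5: +4 new -> 38 infected
Step 6: +1 new -> 39 infected
Step 7: +0 new -> 39 infected

Answer: 39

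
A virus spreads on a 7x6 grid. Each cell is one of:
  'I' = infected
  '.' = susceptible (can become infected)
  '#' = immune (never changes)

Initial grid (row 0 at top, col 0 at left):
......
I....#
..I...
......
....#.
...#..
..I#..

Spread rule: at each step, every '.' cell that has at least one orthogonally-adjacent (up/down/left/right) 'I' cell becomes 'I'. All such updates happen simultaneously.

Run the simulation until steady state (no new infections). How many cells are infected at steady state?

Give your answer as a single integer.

Step 0 (initial): 3 infected
Step 1: +9 new -> 12 infected
Step 2: +10 new -> 22 infected
Step 3: +8 new -> 30 infected
Step 4: +2 new -> 32 infected
Step 5: +2 new -> 34 infected
Step 6: +1 new -> 35 infected
Step 7: +2 new -> 37 infected
Step 8: +1 new -> 38 infected
Step 9: +0 new -> 38 infected

Answer: 38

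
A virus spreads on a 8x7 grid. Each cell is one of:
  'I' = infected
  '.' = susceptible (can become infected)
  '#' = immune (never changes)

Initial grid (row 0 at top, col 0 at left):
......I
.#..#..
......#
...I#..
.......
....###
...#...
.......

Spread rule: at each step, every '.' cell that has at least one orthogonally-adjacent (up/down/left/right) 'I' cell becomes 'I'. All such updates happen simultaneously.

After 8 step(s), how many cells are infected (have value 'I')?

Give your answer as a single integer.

Step 0 (initial): 2 infected
Step 1: +5 new -> 7 infected
Step 2: +9 new -> 16 infected
Step 3: +8 new -> 24 infected
Step 4: +7 new -> 31 infected
Step 5: +6 new -> 37 infected
Step 6: +4 new -> 41 infected
Step 7: +2 new -> 43 infected
Step 8: +2 new -> 45 infected

Answer: 45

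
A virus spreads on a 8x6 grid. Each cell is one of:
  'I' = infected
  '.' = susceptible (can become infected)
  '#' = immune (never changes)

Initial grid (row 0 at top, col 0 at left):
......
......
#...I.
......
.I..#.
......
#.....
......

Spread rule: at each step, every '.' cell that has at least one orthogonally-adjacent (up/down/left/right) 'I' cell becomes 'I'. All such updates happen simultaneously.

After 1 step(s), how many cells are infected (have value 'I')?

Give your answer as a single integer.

Step 0 (initial): 2 infected
Step 1: +8 new -> 10 infected

Answer: 10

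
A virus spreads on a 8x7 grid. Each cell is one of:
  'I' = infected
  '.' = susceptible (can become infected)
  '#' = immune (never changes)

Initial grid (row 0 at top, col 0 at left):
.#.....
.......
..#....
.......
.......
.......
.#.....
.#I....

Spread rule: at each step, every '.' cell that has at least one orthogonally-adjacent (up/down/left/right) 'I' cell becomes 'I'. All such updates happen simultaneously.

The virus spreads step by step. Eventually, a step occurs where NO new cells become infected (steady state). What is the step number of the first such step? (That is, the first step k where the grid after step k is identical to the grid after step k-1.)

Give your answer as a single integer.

Step 0 (initial): 1 infected
Step 1: +2 new -> 3 infected
Step 2: +3 new -> 6 infected
Step 3: +5 new -> 11 infected
Step 4: +7 new -> 18 infected
Step 5: +7 new -> 25 infected
Step 6: +7 new -> 32 infected
Step 7: +6 new -> 38 infected
Step 8: +6 new -> 44 infected
Step 9: +5 new -> 49 infected
Step 10: +2 new -> 51 infected
Step 11: +1 new -> 52 infected
Step 12: +0 new -> 52 infected

Answer: 12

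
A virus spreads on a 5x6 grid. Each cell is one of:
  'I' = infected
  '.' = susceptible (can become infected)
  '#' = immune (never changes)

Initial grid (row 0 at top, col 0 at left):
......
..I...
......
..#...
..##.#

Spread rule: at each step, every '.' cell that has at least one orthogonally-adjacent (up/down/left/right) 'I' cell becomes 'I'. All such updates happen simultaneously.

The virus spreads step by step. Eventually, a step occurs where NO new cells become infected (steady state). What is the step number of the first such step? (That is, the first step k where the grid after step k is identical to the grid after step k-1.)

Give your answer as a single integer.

Answer: 6

Derivation:
Step 0 (initial): 1 infected
Step 1: +4 new -> 5 infected
Step 2: +6 new -> 11 infected
Step 3: +7 new -> 18 infected
Step 4: +5 new -> 23 infected
Step 5: +3 new -> 26 infected
Step 6: +0 new -> 26 infected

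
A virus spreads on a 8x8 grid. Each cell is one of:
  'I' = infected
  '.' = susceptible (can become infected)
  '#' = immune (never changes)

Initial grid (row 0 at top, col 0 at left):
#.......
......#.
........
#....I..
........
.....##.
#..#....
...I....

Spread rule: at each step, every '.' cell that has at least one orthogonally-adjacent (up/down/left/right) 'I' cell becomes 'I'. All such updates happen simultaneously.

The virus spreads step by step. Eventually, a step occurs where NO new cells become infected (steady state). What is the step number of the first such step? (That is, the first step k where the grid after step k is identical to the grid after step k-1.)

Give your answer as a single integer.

Answer: 8

Derivation:
Step 0 (initial): 2 infected
Step 1: +6 new -> 8 infected
Step 2: +11 new -> 19 infected
Step 3: +13 new -> 32 infected
Step 4: +12 new -> 44 infected
Step 5: +7 new -> 51 infected
Step 6: +4 new -> 55 infected
Step 7: +2 new -> 57 infected
Step 8: +0 new -> 57 infected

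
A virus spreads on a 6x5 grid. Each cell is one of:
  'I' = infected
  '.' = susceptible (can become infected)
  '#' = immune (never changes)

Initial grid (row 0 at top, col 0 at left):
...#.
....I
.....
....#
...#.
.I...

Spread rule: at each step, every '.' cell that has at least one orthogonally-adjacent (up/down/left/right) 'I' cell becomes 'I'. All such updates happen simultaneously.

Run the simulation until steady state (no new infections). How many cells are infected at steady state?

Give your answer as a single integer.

Step 0 (initial): 2 infected
Step 1: +6 new -> 8 infected
Step 2: +6 new -> 14 infected
Step 3: +8 new -> 22 infected
Step 4: +4 new -> 26 infected
Step 5: +1 new -> 27 infected
Step 6: +0 new -> 27 infected

Answer: 27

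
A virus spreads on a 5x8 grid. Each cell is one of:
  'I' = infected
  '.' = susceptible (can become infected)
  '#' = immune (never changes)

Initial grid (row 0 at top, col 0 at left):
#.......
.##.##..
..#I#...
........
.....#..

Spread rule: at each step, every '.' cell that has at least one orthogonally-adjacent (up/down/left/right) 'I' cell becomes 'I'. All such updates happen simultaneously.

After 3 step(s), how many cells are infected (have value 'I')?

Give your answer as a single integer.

Step 0 (initial): 1 infected
Step 1: +2 new -> 3 infected
Step 2: +4 new -> 7 infected
Step 3: +6 new -> 13 infected

Answer: 13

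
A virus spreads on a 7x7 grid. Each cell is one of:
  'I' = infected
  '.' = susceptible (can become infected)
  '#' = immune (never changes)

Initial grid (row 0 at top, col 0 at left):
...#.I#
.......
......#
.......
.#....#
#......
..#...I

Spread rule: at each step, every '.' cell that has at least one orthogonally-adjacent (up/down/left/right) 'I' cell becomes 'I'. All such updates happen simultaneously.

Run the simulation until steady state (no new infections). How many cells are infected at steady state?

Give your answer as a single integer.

Answer: 42

Derivation:
Step 0 (initial): 2 infected
Step 1: +4 new -> 6 infected
Step 2: +5 new -> 11 infected
Step 3: +6 new -> 17 infected
Step 4: +6 new -> 23 infected
Step 5: +6 new -> 29 infected
Step 6: +6 new -> 35 infected
Step 7: +4 new -> 39 infected
Step 8: +2 new -> 41 infected
Step 9: +1 new -> 42 infected
Step 10: +0 new -> 42 infected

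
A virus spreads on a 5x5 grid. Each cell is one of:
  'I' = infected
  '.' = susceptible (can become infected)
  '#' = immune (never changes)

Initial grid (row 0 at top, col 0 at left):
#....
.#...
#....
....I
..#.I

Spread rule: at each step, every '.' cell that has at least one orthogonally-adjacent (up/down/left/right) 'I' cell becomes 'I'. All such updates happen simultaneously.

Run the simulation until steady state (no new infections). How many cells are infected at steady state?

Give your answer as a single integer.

Answer: 20

Derivation:
Step 0 (initial): 2 infected
Step 1: +3 new -> 5 infected
Step 2: +3 new -> 8 infected
Step 3: +4 new -> 12 infected
Step 4: +5 new -> 17 infected
Step 5: +2 new -> 19 infected
Step 6: +1 new -> 20 infected
Step 7: +0 new -> 20 infected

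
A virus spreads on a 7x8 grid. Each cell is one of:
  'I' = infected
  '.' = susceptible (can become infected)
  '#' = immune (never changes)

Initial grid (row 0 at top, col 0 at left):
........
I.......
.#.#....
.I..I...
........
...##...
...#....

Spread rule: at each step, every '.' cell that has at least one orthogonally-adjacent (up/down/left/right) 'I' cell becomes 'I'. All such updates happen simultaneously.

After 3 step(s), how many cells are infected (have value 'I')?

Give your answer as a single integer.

Answer: 35

Derivation:
Step 0 (initial): 3 infected
Step 1: +10 new -> 13 infected
Step 2: +11 new -> 24 infected
Step 3: +11 new -> 35 infected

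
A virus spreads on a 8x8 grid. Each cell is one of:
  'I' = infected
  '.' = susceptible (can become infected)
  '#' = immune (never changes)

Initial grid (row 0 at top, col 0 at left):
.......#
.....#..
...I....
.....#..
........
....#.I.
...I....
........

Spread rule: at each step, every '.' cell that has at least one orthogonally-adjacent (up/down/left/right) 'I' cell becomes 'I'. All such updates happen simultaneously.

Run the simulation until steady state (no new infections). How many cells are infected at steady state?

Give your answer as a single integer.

Answer: 60

Derivation:
Step 0 (initial): 3 infected
Step 1: +12 new -> 15 infected
Step 2: +18 new -> 33 infected
Step 3: +14 new -> 47 infected
Step 4: +9 new -> 56 infected
Step 5: +4 new -> 60 infected
Step 6: +0 new -> 60 infected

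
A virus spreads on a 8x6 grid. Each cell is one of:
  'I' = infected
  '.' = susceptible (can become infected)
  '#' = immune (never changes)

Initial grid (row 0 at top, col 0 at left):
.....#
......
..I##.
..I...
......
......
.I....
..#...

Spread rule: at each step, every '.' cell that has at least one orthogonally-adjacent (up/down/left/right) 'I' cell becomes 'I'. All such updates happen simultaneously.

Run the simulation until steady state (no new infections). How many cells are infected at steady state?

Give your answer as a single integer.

Answer: 44

Derivation:
Step 0 (initial): 3 infected
Step 1: +9 new -> 12 infected
Step 2: +12 new -> 24 infected
Step 3: +10 new -> 34 infected
Step 4: +8 new -> 42 infected
Step 5: +2 new -> 44 infected
Step 6: +0 new -> 44 infected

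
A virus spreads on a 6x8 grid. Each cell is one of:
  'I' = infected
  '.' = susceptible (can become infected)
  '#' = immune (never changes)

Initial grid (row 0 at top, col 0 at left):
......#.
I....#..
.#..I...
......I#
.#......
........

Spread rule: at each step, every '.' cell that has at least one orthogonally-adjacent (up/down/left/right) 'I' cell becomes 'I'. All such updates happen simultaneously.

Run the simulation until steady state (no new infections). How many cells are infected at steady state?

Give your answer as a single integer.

Answer: 43

Derivation:
Step 0 (initial): 3 infected
Step 1: +10 new -> 13 infected
Step 2: +13 new -> 26 infected
Step 3: +11 new -> 37 infected
Step 4: +4 new -> 41 infected
Step 5: +2 new -> 43 infected
Step 6: +0 new -> 43 infected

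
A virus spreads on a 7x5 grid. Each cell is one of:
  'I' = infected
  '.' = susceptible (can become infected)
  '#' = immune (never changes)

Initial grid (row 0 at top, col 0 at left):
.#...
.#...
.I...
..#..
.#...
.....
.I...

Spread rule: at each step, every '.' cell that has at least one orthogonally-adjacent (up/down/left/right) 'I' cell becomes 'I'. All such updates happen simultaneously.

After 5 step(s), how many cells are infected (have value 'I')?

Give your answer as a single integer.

Answer: 31

Derivation:
Step 0 (initial): 2 infected
Step 1: +6 new -> 8 infected
Step 2: +7 new -> 15 infected
Step 3: +9 new -> 24 infected
Step 4: +5 new -> 29 infected
Step 5: +2 new -> 31 infected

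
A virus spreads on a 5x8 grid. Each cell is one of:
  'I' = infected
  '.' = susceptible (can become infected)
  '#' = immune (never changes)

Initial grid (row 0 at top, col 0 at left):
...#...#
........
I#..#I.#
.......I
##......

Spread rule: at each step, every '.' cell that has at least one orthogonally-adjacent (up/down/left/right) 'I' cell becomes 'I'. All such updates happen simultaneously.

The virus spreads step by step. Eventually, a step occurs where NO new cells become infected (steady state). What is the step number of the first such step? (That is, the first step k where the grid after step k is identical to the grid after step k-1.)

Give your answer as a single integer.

Step 0 (initial): 3 infected
Step 1: +7 new -> 10 infected
Step 2: +9 new -> 19 infected
Step 3: +9 new -> 28 infected
Step 4: +5 new -> 33 infected
Step 5: +0 new -> 33 infected

Answer: 5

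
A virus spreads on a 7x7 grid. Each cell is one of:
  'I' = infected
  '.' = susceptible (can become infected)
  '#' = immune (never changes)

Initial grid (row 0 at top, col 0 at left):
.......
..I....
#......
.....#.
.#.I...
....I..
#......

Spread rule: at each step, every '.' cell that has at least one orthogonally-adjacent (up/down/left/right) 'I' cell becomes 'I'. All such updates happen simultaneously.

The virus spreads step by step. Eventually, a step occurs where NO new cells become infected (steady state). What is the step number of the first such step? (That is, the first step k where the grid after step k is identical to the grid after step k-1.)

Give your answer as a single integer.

Answer: 6

Derivation:
Step 0 (initial): 3 infected
Step 1: +10 new -> 13 infected
Step 2: +13 new -> 26 infected
Step 3: +9 new -> 35 infected
Step 4: +7 new -> 42 infected
Step 5: +3 new -> 45 infected
Step 6: +0 new -> 45 infected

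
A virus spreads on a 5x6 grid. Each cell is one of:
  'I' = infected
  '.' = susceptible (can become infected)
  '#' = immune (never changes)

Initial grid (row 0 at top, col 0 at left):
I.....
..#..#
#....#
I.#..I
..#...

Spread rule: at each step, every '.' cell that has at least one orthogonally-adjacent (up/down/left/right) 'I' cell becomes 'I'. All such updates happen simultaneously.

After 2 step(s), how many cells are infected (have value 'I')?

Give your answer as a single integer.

Answer: 16

Derivation:
Step 0 (initial): 3 infected
Step 1: +6 new -> 9 infected
Step 2: +7 new -> 16 infected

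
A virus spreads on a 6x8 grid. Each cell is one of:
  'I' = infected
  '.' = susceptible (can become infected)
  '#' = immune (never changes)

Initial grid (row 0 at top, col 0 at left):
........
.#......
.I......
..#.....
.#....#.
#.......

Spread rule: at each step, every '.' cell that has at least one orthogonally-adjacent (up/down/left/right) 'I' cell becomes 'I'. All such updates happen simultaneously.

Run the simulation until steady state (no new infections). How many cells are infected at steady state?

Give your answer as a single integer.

Answer: 43

Derivation:
Step 0 (initial): 1 infected
Step 1: +3 new -> 4 infected
Step 2: +4 new -> 8 infected
Step 3: +6 new -> 14 infected
Step 4: +6 new -> 20 infected
Step 5: +7 new -> 27 infected
Step 6: +7 new -> 34 infected
Step 7: +5 new -> 39 infected
Step 8: +3 new -> 42 infected
Step 9: +1 new -> 43 infected
Step 10: +0 new -> 43 infected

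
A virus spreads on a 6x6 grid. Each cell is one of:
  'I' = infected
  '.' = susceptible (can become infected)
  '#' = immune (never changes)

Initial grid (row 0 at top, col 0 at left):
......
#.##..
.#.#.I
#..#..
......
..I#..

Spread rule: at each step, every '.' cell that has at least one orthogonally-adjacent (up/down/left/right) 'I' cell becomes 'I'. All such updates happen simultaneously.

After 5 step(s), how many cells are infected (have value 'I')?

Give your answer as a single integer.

Step 0 (initial): 2 infected
Step 1: +5 new -> 7 infected
Step 2: +8 new -> 15 infected
Step 3: +6 new -> 21 infected
Step 4: +2 new -> 23 infected
Step 5: +1 new -> 24 infected

Answer: 24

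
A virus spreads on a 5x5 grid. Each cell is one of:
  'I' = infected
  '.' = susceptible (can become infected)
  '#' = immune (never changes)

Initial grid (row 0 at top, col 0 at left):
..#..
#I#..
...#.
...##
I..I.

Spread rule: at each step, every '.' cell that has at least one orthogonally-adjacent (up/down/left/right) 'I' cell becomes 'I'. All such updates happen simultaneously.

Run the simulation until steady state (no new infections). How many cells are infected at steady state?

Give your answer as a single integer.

Answer: 14

Derivation:
Step 0 (initial): 3 infected
Step 1: +6 new -> 9 infected
Step 2: +5 new -> 14 infected
Step 3: +0 new -> 14 infected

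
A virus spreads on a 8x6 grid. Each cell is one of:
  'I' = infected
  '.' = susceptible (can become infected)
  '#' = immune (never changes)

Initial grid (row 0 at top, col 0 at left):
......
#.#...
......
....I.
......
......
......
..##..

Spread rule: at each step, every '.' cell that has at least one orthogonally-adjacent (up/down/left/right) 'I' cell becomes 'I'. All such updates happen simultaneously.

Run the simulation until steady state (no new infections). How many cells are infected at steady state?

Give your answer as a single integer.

Answer: 44

Derivation:
Step 0 (initial): 1 infected
Step 1: +4 new -> 5 infected
Step 2: +7 new -> 12 infected
Step 3: +9 new -> 21 infected
Step 4: +9 new -> 30 infected
Step 5: +7 new -> 37 infected
Step 6: +3 new -> 40 infected
Step 7: +3 new -> 43 infected
Step 8: +1 new -> 44 infected
Step 9: +0 new -> 44 infected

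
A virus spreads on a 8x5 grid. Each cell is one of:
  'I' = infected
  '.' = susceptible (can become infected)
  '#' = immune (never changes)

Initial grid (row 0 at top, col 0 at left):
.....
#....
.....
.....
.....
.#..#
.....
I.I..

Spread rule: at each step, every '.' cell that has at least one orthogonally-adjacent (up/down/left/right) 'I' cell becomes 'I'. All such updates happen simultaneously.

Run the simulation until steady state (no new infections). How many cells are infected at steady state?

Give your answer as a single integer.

Answer: 37

Derivation:
Step 0 (initial): 2 infected
Step 1: +4 new -> 6 infected
Step 2: +5 new -> 11 infected
Step 3: +4 new -> 15 infected
Step 4: +4 new -> 19 infected
Step 5: +5 new -> 24 infected
Step 6: +4 new -> 28 infected
Step 7: +4 new -> 32 infected
Step 8: +3 new -> 35 infected
Step 9: +2 new -> 37 infected
Step 10: +0 new -> 37 infected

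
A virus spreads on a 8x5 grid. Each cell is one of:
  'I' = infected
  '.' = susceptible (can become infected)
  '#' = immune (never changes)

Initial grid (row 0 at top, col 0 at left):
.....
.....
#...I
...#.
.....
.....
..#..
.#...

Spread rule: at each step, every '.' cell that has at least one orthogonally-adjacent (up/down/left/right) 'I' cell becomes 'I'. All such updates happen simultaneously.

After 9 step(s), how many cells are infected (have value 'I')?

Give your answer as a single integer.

Step 0 (initial): 1 infected
Step 1: +3 new -> 4 infected
Step 2: +4 new -> 8 infected
Step 3: +6 new -> 14 infected
Step 4: +6 new -> 20 infected
Step 5: +7 new -> 27 infected
Step 6: +4 new -> 31 infected
Step 7: +3 new -> 34 infected
Step 8: +1 new -> 35 infected
Step 9: +1 new -> 36 infected

Answer: 36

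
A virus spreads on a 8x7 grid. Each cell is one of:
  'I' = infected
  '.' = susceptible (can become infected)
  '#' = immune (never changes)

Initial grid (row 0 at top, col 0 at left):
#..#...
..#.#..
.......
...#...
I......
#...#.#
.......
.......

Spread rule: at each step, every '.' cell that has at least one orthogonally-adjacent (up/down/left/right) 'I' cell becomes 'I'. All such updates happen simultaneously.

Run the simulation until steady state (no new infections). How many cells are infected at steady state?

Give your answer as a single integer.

Answer: 48

Derivation:
Step 0 (initial): 1 infected
Step 1: +2 new -> 3 infected
Step 2: +4 new -> 7 infected
Step 3: +6 new -> 13 infected
Step 4: +7 new -> 20 infected
Step 5: +7 new -> 27 infected
Step 6: +8 new -> 35 infected
Step 7: +4 new -> 39 infected
Step 8: +4 new -> 43 infected
Step 9: +3 new -> 46 infected
Step 10: +2 new -> 48 infected
Step 11: +0 new -> 48 infected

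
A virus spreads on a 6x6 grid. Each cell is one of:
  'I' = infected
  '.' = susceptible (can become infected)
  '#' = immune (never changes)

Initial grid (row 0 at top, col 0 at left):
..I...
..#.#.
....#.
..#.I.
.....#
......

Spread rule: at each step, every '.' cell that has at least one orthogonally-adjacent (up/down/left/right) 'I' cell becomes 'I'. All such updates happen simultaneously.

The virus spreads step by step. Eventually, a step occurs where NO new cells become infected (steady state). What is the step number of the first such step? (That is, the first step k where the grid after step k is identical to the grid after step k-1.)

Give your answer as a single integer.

Answer: 7

Derivation:
Step 0 (initial): 2 infected
Step 1: +5 new -> 7 infected
Step 2: +8 new -> 15 infected
Step 3: +8 new -> 23 infected
Step 4: +4 new -> 27 infected
Step 5: +3 new -> 30 infected
Step 6: +1 new -> 31 infected
Step 7: +0 new -> 31 infected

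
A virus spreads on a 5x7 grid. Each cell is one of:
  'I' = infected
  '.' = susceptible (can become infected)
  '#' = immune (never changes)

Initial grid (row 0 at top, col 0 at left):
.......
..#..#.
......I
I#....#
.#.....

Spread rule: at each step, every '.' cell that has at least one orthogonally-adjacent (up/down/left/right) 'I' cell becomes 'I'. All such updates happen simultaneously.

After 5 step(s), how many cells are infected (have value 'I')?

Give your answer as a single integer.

Step 0 (initial): 2 infected
Step 1: +4 new -> 6 infected
Step 2: +5 new -> 11 infected
Step 3: +8 new -> 19 infected
Step 4: +7 new -> 26 infected
Step 5: +4 new -> 30 infected

Answer: 30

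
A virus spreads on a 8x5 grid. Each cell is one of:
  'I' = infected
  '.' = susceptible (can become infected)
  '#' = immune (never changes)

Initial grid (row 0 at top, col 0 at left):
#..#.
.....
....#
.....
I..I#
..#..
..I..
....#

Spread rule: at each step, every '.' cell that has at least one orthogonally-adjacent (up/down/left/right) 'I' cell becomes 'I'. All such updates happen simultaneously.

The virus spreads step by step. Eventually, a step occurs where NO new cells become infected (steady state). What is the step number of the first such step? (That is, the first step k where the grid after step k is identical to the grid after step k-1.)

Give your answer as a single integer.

Step 0 (initial): 3 infected
Step 1: +9 new -> 12 infected
Step 2: +11 new -> 23 infected
Step 3: +5 new -> 28 infected
Step 4: +3 new -> 31 infected
Step 5: +3 new -> 34 infected
Step 6: +0 new -> 34 infected

Answer: 6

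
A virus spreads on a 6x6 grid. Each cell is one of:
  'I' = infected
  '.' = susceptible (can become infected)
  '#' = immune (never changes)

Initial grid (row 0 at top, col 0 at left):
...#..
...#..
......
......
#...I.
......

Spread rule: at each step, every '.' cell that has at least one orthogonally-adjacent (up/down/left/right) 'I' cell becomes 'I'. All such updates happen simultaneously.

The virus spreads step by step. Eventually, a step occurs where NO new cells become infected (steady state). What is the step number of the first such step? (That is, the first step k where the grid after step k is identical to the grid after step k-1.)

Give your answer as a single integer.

Step 0 (initial): 1 infected
Step 1: +4 new -> 5 infected
Step 2: +6 new -> 11 infected
Step 3: +6 new -> 17 infected
Step 4: +5 new -> 22 infected
Step 5: +5 new -> 27 infected
Step 6: +3 new -> 30 infected
Step 7: +2 new -> 32 infected
Step 8: +1 new -> 33 infected
Step 9: +0 new -> 33 infected

Answer: 9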